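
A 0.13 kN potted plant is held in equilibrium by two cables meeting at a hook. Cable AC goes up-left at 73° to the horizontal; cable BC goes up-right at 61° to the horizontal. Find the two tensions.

ΣF_x = 0: −T_AC·cos73° + T_BC·cos61° = 0 → T_BC = 0.603065·T_AC.
ΣF_y = 0: T_AC·sin73° + T_BC·sin61° = 0.13.
Substitute: T_AC·(0.956305 + 0.603065·0.87462) = 0.13 → T_AC = 0.0876154 ≈ 0.08762 kN.
Then T_BC = 0.603065 × 0.0876154 = 0.05284 kN.

T_AC = 0.08762 kN, T_BC = 0.05284 kN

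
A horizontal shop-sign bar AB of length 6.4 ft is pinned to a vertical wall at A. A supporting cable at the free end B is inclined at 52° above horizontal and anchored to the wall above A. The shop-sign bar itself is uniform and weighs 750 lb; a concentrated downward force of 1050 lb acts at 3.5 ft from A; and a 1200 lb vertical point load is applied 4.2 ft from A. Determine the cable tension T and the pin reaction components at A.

T = 2204 lb, A_x = 1357 lb, A_y = 1263 lb

ΣM about A: T·sin52°·6.4 − 750·3.2 − 1050·3.5 − 1200·4.2 = 0 → T = 11115/(6.4·0.788011) = 2203.93 ≈ 2204 lb.
ΣF_x = 0: A_x − T·cos52° = 0 → A_x = 2203.93 × 0.615661 = 1357 lb.
ΣF_y = 0: A_y + T·sin52° − 750 − 1050 − 1200 = 0 → A_y = 3000 − 2203.93 × 0.788011 = 1263 lb.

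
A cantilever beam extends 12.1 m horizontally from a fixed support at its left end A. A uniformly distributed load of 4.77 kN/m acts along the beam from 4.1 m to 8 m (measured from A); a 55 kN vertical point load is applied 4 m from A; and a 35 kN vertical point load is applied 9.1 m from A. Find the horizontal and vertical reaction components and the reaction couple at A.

Resultant of the distributed load: 4.77 × 3.9 = 18.603 kN at 6.05 m from A.
ΣF_x = 0: A_x = 0.
ΣF_y = 0: A_y − 4.77·3.9 − 55 − 35 = 0 → A_y = 108.6 kN.
ΣM about A: M_A − (4.77·3.9)·6.05 − 55·4 − 35·9.1 = 0 → M_A = 651.0 kN·m.

A_x = 0, A_y = 108.6 kN, M_A = 651.0 kN·m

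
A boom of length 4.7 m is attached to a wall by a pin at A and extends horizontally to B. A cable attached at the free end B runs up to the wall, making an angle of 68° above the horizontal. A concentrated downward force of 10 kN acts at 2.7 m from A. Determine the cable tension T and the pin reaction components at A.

ΣM about A: T·sin68°·4.7 − 10·2.7 = 0 → T = 27/(4.7·0.927184) = 6.19584 ≈ 6.196 kN.
ΣF_x = 0: A_x − T·cos68° = 0 → A_x = 6.19584 × 0.374607 = 2.321 kN.
ΣF_y = 0: A_y + T·sin68° − 10 = 0 → A_y = 10 − 6.19584 × 0.927184 = 4.255 kN.

T = 6.196 kN, A_x = 2.321 kN, A_y = 4.255 kN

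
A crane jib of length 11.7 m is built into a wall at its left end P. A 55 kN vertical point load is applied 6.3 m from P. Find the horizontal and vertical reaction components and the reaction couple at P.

P_x = 0, P_y = 55.00 kN, M_P = 346.5 kN·m

ΣF_x = 0: P_x = 0.
ΣF_y = 0: P_y − 55 = 0 → P_y = 55.00 kN.
ΣM about P: M_P − 55·6.3 = 0 → M_P = 346.5 kN·m.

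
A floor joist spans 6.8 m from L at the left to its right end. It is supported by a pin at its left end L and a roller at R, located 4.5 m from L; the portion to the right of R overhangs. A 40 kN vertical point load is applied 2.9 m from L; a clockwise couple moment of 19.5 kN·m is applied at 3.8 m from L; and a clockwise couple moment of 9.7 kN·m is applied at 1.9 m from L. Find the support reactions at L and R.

Moments about L: R_y·4.5 − 40·2.9 − 19.5 − 9.7 = 0 → R_y = 145.2/4.5 = 32.2667 ≈ 32.27 kN.
ΣF_y = 0: L_y + 32.2667 − 40 = 0 → L_y = 7.733 kN.
ΣF_x = 0: no horizontal applied forces, so L_x = 0.

L_x = 0, L_y = 7.733 kN, R_y = 32.27 kN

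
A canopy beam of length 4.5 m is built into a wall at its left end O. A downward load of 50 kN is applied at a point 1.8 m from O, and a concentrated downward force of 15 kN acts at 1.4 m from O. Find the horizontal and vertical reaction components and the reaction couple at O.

ΣF_x = 0: O_x = 0.
ΣF_y = 0: O_y − 50 − 15 = 0 → O_y = 65.00 kN.
ΣM about O: M_O − 50·1.8 − 15·1.4 = 0 → M_O = 111.0 kN·m.

O_x = 0, O_y = 65.00 kN, M_O = 111.0 kN·m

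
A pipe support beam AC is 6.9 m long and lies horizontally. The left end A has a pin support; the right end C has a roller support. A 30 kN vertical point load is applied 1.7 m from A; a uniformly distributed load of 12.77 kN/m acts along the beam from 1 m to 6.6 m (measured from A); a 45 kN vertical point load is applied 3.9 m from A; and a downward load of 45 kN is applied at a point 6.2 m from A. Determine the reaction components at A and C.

A_x = 0, A_y = 78.87 kN, C_y = 112.6 kN

Resultant of the distributed load: 12.77 × 5.6 = 71.512 kN at 3.8 m from A.
Taking moments about A: C_y·6.9 − 30·1.7 − (12.77·5.6)·3.8 − 45·3.9 − 45·6.2 = 0 → C_y = 777.2456/6.9 = 112.644 ≈ 112.6 kN.
ΣF_y = 0: A_y + 112.644 − 30 − 12.77·5.6 − 45 − 45 = 0 → A_y = 78.87 kN.
ΣF_x = 0: no horizontal applied forces, so A_x = 0.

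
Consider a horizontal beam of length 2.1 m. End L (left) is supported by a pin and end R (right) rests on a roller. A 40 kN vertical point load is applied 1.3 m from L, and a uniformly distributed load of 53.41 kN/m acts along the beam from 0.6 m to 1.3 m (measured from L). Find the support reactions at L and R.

L_x = 0, L_y = 35.71 kN, R_y = 41.68 kN

Resultant of the distributed load: 53.41 × 0.7 = 37.387 kN at 0.95 m from L.
ΣM about L: R_y·2.1 − 40·1.3 − (53.41·0.7)·0.95 = 0 → R_y = 87.51765/2.1 = 41.6751 ≈ 41.68 kN.
ΣF_y = 0: L_y + 41.6751 − 40 − 53.41·0.7 = 0 → L_y = 35.71 kN.
ΣF_x = 0: no horizontal applied forces, so L_x = 0.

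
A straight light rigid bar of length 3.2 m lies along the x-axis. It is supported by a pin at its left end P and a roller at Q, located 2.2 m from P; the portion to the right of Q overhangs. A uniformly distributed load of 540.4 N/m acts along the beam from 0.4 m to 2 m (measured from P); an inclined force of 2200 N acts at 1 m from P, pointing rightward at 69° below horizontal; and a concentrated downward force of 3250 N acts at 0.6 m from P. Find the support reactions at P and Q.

P_x = -788.4 N, P_y = 3877 N, Q_y = 2292 N

Resultant of the distributed load: 540.4 × 1.6 = 864.64 N at 1.2 m from P.
ΣM about P: Q_y·2.2 − (540.4·1.6)·1.2 − 2200·sin69°·1 − 3250·0.6 = 0 → Q_y = 5041.44/2.2 = 2291.56 ≈ 2292 N.
ΣF_y = 0: P_y + 2291.56 − 540.4·1.6 − 2200·sin69° − 3250 = 0 → P_y = 3877 N.
ΣF_x = 0: P_x + 2200·cos69° = 0 → P_x = -788.4 N.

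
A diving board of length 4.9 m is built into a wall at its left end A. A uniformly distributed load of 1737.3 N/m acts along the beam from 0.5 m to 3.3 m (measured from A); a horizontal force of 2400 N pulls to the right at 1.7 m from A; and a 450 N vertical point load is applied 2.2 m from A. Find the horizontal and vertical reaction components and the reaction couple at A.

A_x = -2400 N, A_y = 5314 N, M_A = 10230 N·m

Resultant of the distributed load: 1737.3 × 2.8 = 4864.44 N at 1.9 m from A.
ΣF_x = 0: A_x + 2400 = 0 → A_x = -2400 N.
ΣF_y = 0: A_y − 1737.3·2.8 − 450 = 0 → A_y = 5314 N.
ΣM about A: M_A − (1737.3·2.8)·1.9 − 450·2.2 = 0 → M_A = 10230 N·m.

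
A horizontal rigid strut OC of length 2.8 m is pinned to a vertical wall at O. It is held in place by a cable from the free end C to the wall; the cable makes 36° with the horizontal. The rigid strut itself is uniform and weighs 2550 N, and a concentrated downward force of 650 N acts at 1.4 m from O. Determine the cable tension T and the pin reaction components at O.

T = 2722 N, O_x = 2202 N, O_y = 1600 N

ΣM about O: T·sin36°·2.8 − 2550·1.4 − 650·1.4 = 0 → T = 4480/(2.8·0.587785) = 2722.08 ≈ 2722 N.
ΣF_x = 0: O_x − T·cos36° = 0 → O_x = 2722.08 × 0.809017 = 2202 N.
ΣF_y = 0: O_y + T·sin36° − 2550 − 650 = 0 → O_y = 3200 − 2722.08 × 0.587785 = 1600 N.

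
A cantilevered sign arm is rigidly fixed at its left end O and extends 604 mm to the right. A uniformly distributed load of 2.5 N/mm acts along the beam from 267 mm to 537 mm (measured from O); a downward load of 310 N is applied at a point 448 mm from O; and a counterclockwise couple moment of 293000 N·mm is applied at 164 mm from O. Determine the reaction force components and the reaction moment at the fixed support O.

Resultant of the distributed load: 2.5 × 270 = 675 N at 402 mm from O.
ΣF_x = 0: O_x = 0.
ΣF_y = 0: O_y − 2.5·270 − 310 = 0 → O_y = 985.0 N.
ΣM about O: M_O − (2.5·270)·402 − 310·448 + 293000 = 0 → M_O = 117200 N·mm.

O_x = 0, O_y = 985.0 N, M_O = 117200 N·mm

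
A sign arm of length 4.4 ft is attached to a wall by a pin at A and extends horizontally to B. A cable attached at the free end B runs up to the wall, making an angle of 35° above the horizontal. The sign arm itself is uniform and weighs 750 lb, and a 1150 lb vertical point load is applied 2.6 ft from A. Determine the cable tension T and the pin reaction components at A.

T = 1839 lb, A_x = 1506 lb, A_y = 845.5 lb

ΣM about A: T·sin35°·4.4 − 750·2.2 − 1150·2.6 = 0 → T = 4640/(4.4·0.573576) = 1838.55 ≈ 1839 lb.
ΣF_x = 0: A_x − T·cos35° = 0 → A_x = 1838.55 × 0.819152 = 1506 lb.
ΣF_y = 0: A_y + T·sin35° − 750 − 1150 = 0 → A_y = 1900 − 1838.55 × 0.573576 = 845.5 lb.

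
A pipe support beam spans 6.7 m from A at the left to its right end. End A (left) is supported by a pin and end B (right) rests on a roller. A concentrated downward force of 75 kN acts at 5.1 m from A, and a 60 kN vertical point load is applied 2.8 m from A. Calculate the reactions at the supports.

A_x = 0, A_y = 52.84 kN, B_y = 82.16 kN

Moments about A: B_y·6.7 − 75·5.1 − 60·2.8 = 0 → B_y = 550.5/6.7 = 82.1642 ≈ 82.16 kN.
ΣF_y = 0: A_y + 82.1642 − 75 − 60 = 0 → A_y = 52.84 kN.
ΣF_x = 0: no horizontal applied forces, so A_x = 0.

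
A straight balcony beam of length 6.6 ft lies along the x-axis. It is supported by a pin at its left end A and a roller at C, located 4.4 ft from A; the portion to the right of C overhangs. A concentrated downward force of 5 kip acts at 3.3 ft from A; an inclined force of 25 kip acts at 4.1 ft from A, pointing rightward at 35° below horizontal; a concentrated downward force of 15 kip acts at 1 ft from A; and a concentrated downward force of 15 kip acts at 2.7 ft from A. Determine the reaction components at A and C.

A_x = -20.48 kip, A_y = 19.61 kip, C_y = 29.73 kip

Moments about A: C_y·4.4 − 5·3.3 − 25·sin35°·4.1 − 15·1 − 15·2.7 = 0 → C_y = 130.792/4.4 = 29.7255 ≈ 29.73 kip.
ΣF_y = 0: A_y + 29.7255 − 5 − 25·sin35° − 15 − 15 = 0 → A_y = 19.61 kip.
ΣF_x = 0: A_x + 25·cos35° = 0 → A_x = -20.48 kip.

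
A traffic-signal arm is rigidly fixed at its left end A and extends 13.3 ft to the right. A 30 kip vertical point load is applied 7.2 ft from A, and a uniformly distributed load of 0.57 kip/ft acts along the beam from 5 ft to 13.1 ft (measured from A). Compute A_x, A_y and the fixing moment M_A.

A_x = 0, A_y = 34.62 kip, M_A = 257.8 kip·ft

Resultant of the distributed load: 0.57 × 8.1 = 4.617 kip at 9.05 ft from A.
ΣF_x = 0: A_x = 0.
ΣF_y = 0: A_y − 30 − 0.57·8.1 = 0 → A_y = 34.62 kip.
ΣM about A: M_A − 30·7.2 − (0.57·8.1)·9.05 = 0 → M_A = 257.8 kip·ft.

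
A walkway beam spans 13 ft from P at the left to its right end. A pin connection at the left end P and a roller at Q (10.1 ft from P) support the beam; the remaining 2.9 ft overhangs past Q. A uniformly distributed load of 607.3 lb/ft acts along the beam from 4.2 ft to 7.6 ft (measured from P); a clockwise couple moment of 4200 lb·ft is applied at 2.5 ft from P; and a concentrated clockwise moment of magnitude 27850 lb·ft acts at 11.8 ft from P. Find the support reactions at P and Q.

Resultant of the distributed load: 607.3 × 3.4 = 2064.82 lb at 5.9 ft from P.
Taking moments about P: Q_y·10.1 − (607.3·3.4)·5.9 − 4200 − 27850 = 0 → Q_y = 44232.438/10.1 = 4379.45 ≈ 4379 lb.
ΣF_y = 0: P_y + 4379.45 − 607.3·3.4 = 0 → P_y = -2315 lb.
ΣF_x = 0: no horizontal applied forces, so P_x = 0.

P_x = 0, P_y = -2315 lb, Q_y = 4379 lb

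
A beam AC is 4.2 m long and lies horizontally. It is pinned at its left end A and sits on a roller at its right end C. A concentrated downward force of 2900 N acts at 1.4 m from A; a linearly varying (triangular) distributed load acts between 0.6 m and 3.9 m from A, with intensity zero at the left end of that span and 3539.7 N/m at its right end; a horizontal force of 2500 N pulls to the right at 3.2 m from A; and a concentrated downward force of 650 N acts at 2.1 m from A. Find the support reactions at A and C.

A_x = -2500 N, A_y = 4205 N, C_y = 5185 N

Resultant of the triangular load: ½ × 3539.7 × 3.3 = 5840.505 N, acting at 2.8 m from A (one-third of the span from the peak).
Moments about A: C_y·4.2 − 2900·1.4 − (½·3539.7·3.3)·2.8 − 650·2.1 = 0 → C_y = 21778.414/4.2 = 5185.34 ≈ 5185 N.
ΣF_y = 0: A_y + 5185.34 − 2900 − ½·3539.7·3.3 − 650 = 0 → A_y = 4205 N.
ΣF_x = 0: A_x + 2500 = 0 → A_x = -2500 N.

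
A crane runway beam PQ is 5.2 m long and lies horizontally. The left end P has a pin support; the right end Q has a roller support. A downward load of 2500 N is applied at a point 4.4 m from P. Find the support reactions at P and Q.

P_x = 0, P_y = 384.6 N, Q_y = 2115 N

Moments about P: Q_y·5.2 − 2500·4.4 = 0 → Q_y = 11000/5.2 = 2115.38 ≈ 2115 N.
ΣF_y = 0: P_y + 2115.38 − 2500 = 0 → P_y = 384.6 N.
ΣF_x = 0: no horizontal applied forces, so P_x = 0.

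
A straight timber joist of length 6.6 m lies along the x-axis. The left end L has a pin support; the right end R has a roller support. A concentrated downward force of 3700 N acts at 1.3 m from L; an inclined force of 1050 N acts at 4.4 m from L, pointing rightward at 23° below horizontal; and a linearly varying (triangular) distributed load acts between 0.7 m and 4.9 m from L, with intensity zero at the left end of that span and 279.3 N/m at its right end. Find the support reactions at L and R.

Resultant of the triangular load: ½ × 279.3 × 4.2 = 586.53 N, acting at 3.5 m from L (one-third of the span from the peak).
ΣM about L: R_y·6.6 − 3700·1.3 − 1050·sin23°·4.4 − (½·279.3·4.2)·3.5 = 0 → R_y = 8668.03/6.6 = 1313.34 ≈ 1313 N.
ΣF_y = 0: L_y + 1313.34 − 3700 − 1050·sin23° − ½·279.3·4.2 = 0 → L_y = 3383 N.
ΣF_x = 0: L_x + 1050·cos23° = 0 → L_x = -966.5 N.

L_x = -966.5 N, L_y = 3383 N, R_y = 1313 N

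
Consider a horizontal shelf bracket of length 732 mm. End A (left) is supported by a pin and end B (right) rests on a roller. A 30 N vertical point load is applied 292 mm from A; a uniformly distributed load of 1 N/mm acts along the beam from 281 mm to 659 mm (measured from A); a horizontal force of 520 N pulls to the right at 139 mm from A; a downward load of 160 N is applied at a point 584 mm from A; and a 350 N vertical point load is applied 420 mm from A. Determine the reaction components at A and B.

Resultant of the distributed load: 1 × 378 = 378 N at 470 mm from A.
Moments about A: B_y·732 − 30·292 − (1·378)·470 − 160·584 − 350·420 = 0 → B_y = 426860/732 = 583.142 ≈ 583.1 N.
ΣF_y = 0: A_y + 583.142 − 30 − 1·378 − 160 − 350 = 0 → A_y = 334.9 N.
ΣF_x = 0: A_x + 520 = 0 → A_x = -520.0 N.

A_x = -520.0 N, A_y = 334.9 N, B_y = 583.1 N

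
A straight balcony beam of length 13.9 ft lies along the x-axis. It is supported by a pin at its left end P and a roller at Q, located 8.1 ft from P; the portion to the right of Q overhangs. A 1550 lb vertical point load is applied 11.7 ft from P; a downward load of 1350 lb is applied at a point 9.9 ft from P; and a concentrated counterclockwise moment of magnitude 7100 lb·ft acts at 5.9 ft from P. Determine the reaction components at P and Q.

ΣM about P: Q_y·8.1 − 1550·11.7 − 1350·9.9 + 7100 = 0 → Q_y = 24400/8.1 = 3012.35 ≈ 3012 lb.
ΣF_y = 0: P_y + 3012.35 − 1550 − 1350 = 0 → P_y = -112.3 lb.
ΣF_x = 0: no horizontal applied forces, so P_x = 0.

P_x = 0, P_y = -112.3 lb, Q_y = 3012 lb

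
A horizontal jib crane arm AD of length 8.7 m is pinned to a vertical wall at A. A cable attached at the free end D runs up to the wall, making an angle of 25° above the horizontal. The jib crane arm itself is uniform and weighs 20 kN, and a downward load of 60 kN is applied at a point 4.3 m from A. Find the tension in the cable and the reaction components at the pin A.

T = 93.83 kN, A_x = 85.04 kN, A_y = 40.34 kN

ΣM about A: T·sin25°·8.7 − 20·4.35 − 60·4.3 = 0 → T = 345/(8.7·0.422618) = 93.8322 ≈ 93.83 kN.
ΣF_x = 0: A_x − T·cos25° = 0 → A_x = 93.8322 × 0.906308 = 85.04 kN.
ΣF_y = 0: A_y + T·sin25° − 20 − 60 = 0 → A_y = 80 − 93.8322 × 0.422618 = 40.34 kN.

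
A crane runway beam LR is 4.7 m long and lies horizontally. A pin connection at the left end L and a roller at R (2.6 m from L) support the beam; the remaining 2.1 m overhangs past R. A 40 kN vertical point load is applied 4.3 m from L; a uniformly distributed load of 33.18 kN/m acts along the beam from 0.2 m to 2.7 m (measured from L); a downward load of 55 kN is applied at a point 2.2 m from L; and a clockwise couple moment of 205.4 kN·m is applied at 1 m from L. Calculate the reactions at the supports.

Resultant of the distributed load: 33.18 × 2.5 = 82.95 kN at 1.45 m from L.
Taking moments about L: R_y·2.6 − 40·4.3 − (33.18·2.5)·1.45 − 55·2.2 − 205.4 = 0 → R_y = 618.6775/2.6 = 237.953 ≈ 238.0 kN.
ΣF_y = 0: L_y + 237.953 − 40 − 33.18·2.5 − 55 = 0 → L_y = -60.00 kN.
ΣF_x = 0: no horizontal applied forces, so L_x = 0.

L_x = 0, L_y = -60.00 kN, R_y = 238.0 kN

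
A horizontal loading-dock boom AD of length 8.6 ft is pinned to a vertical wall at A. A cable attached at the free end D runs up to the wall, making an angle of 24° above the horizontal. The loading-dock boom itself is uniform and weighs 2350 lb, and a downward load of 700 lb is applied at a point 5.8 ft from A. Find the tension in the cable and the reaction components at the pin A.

T = 4050 lb, A_x = 3699 lb, A_y = 1403 lb

ΣM about A: T·sin24°·8.6 − 2350·4.3 − 700·5.8 = 0 → T = 14165/(8.6·0.406737) = 4049.53 ≈ 4050 lb.
ΣF_x = 0: A_x − T·cos24° = 0 → A_x = 4049.53 × 0.913545 = 3699 lb.
ΣF_y = 0: A_y + T·sin24° − 2350 − 700 = 0 → A_y = 3050 − 4049.53 × 0.406737 = 1403 lb.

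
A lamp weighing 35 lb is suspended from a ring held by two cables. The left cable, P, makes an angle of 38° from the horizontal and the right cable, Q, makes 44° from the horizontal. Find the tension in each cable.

T_P = 25.42 lb, T_Q = 27.85 lb

ΣF_x = 0: −T_P·cos38° + T_Q·cos44° = 0 → T_Q = 1.09546·T_P.
ΣF_y = 0: T_P·sin38° + T_Q·sin44° = 35.
Substitute: T_P·(0.615661 + 1.09546·0.694658) = 35 → T_P = 25.4244 ≈ 25.42 lb.
Then T_Q = 1.09546 × 25.4244 = 27.85 lb.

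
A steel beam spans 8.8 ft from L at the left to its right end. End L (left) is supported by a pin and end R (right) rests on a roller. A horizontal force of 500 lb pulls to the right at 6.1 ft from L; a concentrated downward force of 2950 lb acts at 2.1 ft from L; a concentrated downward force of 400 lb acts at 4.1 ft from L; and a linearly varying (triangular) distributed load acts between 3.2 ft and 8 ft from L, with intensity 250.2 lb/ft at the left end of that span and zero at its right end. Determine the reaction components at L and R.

L_x = -500.0 lb, L_y = 2733 lb, R_y = 1218 lb

Resultant of the triangular load: ½ × 250.2 × 4.8 = 600.48 lb, acting at 4.8 ft from L (one-third of the span from the peak).
Taking moments about L: R_y·8.8 − 2950·2.1 − 400·4.1 − (½·250.2·4.8)·4.8 = 0 → R_y = 10717.304/8.8 = 1217.88 ≈ 1218 lb.
ΣF_y = 0: L_y + 1217.88 − 2950 − 400 − ½·250.2·4.8 = 0 → L_y = 2733 lb.
ΣF_x = 0: L_x + 500 = 0 → L_x = -500.0 lb.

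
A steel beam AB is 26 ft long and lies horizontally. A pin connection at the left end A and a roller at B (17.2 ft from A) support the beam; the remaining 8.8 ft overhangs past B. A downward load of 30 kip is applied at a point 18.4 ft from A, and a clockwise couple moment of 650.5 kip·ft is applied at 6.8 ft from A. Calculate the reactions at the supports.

A_x = 0, A_y = -39.91 kip, B_y = 69.91 kip

Moments about A: B_y·17.2 − 30·18.4 − 650.5 = 0 → B_y = 1202.5/17.2 = 69.9128 ≈ 69.91 kip.
ΣF_y = 0: A_y + 69.9128 − 30 = 0 → A_y = -39.91 kip.
ΣF_x = 0: no horizontal applied forces, so A_x = 0.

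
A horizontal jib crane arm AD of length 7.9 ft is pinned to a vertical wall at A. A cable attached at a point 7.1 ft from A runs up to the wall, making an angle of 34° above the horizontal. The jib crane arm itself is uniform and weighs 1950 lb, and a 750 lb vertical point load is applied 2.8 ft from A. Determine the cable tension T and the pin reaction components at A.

ΣM about A: T·sin34°·7.1 − 1950·3.95 − 750·2.8 = 0 → T = 9802.5/(7.1·0.559193) = 2468.98 ≈ 2469 lb.
ΣF_x = 0: A_x − T·cos34° = 0 → A_x = 2468.98 × 0.829038 = 2047 lb.
ΣF_y = 0: A_y + T·sin34° − 1950 − 750 = 0 → A_y = 2700 − 2468.98 × 0.559193 = 1319 lb.

T = 2469 lb, A_x = 2047 lb, A_y = 1319 lb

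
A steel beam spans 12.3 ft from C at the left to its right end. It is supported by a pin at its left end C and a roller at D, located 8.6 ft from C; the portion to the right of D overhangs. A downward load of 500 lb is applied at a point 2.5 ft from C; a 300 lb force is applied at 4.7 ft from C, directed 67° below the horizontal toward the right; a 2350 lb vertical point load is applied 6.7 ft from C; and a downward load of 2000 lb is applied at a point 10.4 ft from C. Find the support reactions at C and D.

C_x = -117.2 lb, C_y = 580.5 lb, D_y = 4546 lb

ΣM about C: D_y·8.6 − 500·2.5 − 300·sin67°·4.7 − 2350·6.7 − 2000·10.4 = 0 → D_y = 39092.9/8.6 = 4545.69 ≈ 4546 lb.
ΣF_y = 0: C_y + 4545.69 − 500 − 300·sin67° − 2350 − 2000 = 0 → C_y = 580.5 lb.
ΣF_x = 0: C_x + 300·cos67° = 0 → C_x = -117.2 lb.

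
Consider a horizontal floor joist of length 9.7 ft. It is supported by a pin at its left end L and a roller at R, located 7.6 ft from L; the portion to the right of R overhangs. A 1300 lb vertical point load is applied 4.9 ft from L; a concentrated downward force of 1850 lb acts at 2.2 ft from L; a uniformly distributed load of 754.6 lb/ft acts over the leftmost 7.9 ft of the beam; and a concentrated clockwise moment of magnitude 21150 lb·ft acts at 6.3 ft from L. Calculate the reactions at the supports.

Resultant of the distributed load: 754.6 × 7.9 = 5961.34 lb at 3.95 ft from L.
Moments about L: R_y·7.6 − 1300·4.9 − 1850·2.2 − (754.6·7.9)·3.95 − 21150 = 0 → R_y = 55137.293/7.6 = 7254.91 ≈ 7255 lb.
ΣF_y = 0: L_y + 7254.91 − 1300 − 1850 − 754.6·7.9 = 0 → L_y = 1856 lb.
ΣF_x = 0: no horizontal applied forces, so L_x = 0.

L_x = 0, L_y = 1856 lb, R_y = 7255 lb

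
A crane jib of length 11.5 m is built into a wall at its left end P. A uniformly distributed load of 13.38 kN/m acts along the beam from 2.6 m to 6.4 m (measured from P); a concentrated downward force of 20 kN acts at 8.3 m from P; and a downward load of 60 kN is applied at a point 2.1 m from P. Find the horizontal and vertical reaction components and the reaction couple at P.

P_x = 0, P_y = 130.8 kN, M_P = 520.8 kN·m

Resultant of the distributed load: 13.38 × 3.8 = 50.844 kN at 4.5 m from P.
ΣF_x = 0: P_x = 0.
ΣF_y = 0: P_y − 13.38·3.8 − 20 − 60 = 0 → P_y = 130.8 kN.
ΣM about P: M_P − (13.38·3.8)·4.5 − 20·8.3 − 60·2.1 = 0 → M_P = 520.8 kN·m.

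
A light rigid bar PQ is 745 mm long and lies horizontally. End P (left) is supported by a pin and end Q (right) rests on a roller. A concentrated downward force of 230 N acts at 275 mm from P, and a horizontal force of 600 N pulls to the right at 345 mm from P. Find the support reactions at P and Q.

P_x = -600.0 N, P_y = 145.1 N, Q_y = 84.90 N

Taking moments about P: Q_y·745 − 230·275 = 0 → Q_y = 63250/745 = 84.8993 ≈ 84.90 N.
ΣF_y = 0: P_y + 84.8993 − 230 = 0 → P_y = 145.1 N.
ΣF_x = 0: P_x + 600 = 0 → P_x = -600.0 N.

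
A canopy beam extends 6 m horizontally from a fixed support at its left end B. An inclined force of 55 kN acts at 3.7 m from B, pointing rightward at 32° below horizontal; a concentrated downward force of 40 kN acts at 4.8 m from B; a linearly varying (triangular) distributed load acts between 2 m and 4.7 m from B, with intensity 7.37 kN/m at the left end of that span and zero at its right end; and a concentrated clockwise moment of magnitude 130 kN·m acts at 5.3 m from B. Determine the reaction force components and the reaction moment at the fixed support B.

Resultant of the triangular load: ½ × 7.37 × 2.7 = 9.9495 kN, acting at 2.9 m from B (one-third of the span from the peak).
ΣF_x = 0: B_x + 55·cos32° = 0 → B_x = -46.64 kN.
ΣF_y = 0: B_y − 55·sin32° − 40 − ½·7.37·2.7 = 0 → B_y = 79.10 kN.
ΣM about B: M_B − 55·sin32°·3.7 − 40·4.8 − (½·7.37·2.7)·2.9 − 130 = 0 → M_B = 458.7 kN·m.

B_x = -46.64 kN, B_y = 79.10 kN, M_B = 458.7 kN·m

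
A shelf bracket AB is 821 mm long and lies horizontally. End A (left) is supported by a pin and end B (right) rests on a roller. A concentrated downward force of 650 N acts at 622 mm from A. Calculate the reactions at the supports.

A_x = 0, A_y = 157.6 N, B_y = 492.4 N

Moments about A: B_y·821 − 650·622 = 0 → B_y = 404300/821 = 492.448 ≈ 492.4 N.
ΣF_y = 0: A_y + 492.448 − 650 = 0 → A_y = 157.6 N.
ΣF_x = 0: no horizontal applied forces, so A_x = 0.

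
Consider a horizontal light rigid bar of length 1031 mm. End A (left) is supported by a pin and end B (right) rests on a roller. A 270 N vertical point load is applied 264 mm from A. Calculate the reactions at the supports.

A_x = 0, A_y = 200.9 N, B_y = 69.14 N

Taking moments about A: B_y·1031 − 270·264 = 0 → B_y = 71280/1031 = 69.1368 ≈ 69.14 N.
ΣF_y = 0: A_y + 69.1368 − 270 = 0 → A_y = 200.9 N.
ΣF_x = 0: no horizontal applied forces, so A_x = 0.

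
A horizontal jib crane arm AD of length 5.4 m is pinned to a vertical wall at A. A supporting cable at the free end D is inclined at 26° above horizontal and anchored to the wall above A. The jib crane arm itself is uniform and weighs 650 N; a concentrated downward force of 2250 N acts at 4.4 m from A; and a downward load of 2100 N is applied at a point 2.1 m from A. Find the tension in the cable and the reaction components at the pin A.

ΣM about A: T·sin26°·5.4 − 650·2.7 − 2250·4.4 − 2100·2.1 = 0 → T = 16065/(5.4·0.438371) = 6786.49 ≈ 6786 N.
ΣF_x = 0: A_x − T·cos26° = 0 → A_x = 6786.49 × 0.898794 = 6100 N.
ΣF_y = 0: A_y + T·sin26° − 650 − 2250 − 2100 = 0 → A_y = 5000 − 6786.49 × 0.438371 = 2025 N.

T = 6786 N, A_x = 6100 N, A_y = 2025 N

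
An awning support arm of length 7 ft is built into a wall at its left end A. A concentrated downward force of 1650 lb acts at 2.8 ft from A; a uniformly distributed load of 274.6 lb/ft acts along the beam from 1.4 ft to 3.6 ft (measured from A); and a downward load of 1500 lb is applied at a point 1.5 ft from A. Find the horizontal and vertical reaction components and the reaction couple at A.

A_x = 0, A_y = 3754 lb, M_A = 8380 lb·ft

Resultant of the distributed load: 274.6 × 2.2 = 604.12 lb at 2.5 ft from A.
ΣF_x = 0: A_x = 0.
ΣF_y = 0: A_y − 1650 − 274.6·2.2 − 1500 = 0 → A_y = 3754 lb.
ΣM about A: M_A − 1650·2.8 − (274.6·2.2)·2.5 − 1500·1.5 = 0 → M_A = 8380 lb·ft.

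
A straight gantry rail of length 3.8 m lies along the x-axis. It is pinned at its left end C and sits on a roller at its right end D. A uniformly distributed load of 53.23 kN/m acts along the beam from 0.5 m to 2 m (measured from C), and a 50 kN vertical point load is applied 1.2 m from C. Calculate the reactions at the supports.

Resultant of the distributed load: 53.23 × 1.5 = 79.845 kN at 1.25 m from C.
ΣM about C: D_y·3.8 − (53.23·1.5)·1.25 − 50·1.2 = 0 → D_y = 159.80625/3.8 = 42.0543 ≈ 42.05 kN.
ΣF_y = 0: C_y + 42.0543 − 53.23·1.5 − 50 = 0 → C_y = 87.79 kN.
ΣF_x = 0: no horizontal applied forces, so C_x = 0.

C_x = 0, C_y = 87.79 kN, D_y = 42.05 kN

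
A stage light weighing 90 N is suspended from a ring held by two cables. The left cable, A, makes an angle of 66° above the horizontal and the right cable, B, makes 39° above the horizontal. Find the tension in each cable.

T_A = 72.41 N, T_B = 37.90 N

ΣF_x = 0: −T_A·cos66° + T_B·cos39° = 0 → T_B = 0.523372·T_A.
ΣF_y = 0: T_A·sin66° + T_B·sin39° = 90.
Substitute: T_A·(0.913545 + 0.523372·0.62932) = 90 → T_A = 72.4105 ≈ 72.41 N.
Then T_B = 0.523372 × 72.4105 = 37.90 N.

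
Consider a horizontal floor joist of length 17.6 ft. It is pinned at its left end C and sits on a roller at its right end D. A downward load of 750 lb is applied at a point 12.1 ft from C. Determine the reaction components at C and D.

C_x = 0, C_y = 234.4 lb, D_y = 515.6 lb

Moments about C: D_y·17.6 − 750·12.1 = 0 → D_y = 9075/17.6 = 515.625 ≈ 515.6 lb.
ΣF_y = 0: C_y + 515.625 − 750 = 0 → C_y = 234.4 lb.
ΣF_x = 0: no horizontal applied forces, so C_x = 0.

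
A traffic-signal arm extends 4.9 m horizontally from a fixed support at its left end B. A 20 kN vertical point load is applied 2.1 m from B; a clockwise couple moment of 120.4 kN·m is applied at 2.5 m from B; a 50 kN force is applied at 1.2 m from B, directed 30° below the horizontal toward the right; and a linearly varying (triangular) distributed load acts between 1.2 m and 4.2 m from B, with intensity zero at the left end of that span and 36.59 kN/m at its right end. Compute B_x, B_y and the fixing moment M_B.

Resultant of the triangular load: ½ × 36.59 × 3 = 54.885 kN, acting at 3.2 m from B (one-third of the span from the peak).
ΣF_x = 0: B_x + 50·cos30° = 0 → B_x = -43.30 kN.
ΣF_y = 0: B_y − 20 − 50·sin30° − ½·36.59·3 = 0 → B_y = 99.89 kN.
ΣM about B: M_B − 20·2.1 − 120.4 − 50·sin30°·1.2 − (½·36.59·3)·3.2 = 0 → M_B = 368.0 kN·m.

B_x = -43.30 kN, B_y = 99.89 kN, M_B = 368.0 kN·m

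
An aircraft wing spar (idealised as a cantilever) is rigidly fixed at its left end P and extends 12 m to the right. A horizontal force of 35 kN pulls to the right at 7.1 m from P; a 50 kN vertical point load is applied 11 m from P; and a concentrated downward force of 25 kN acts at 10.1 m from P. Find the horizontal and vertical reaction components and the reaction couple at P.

P_x = -35.00 kN, P_y = 75.00 kN, M_P = 802.5 kN·m

ΣF_x = 0: P_x + 35 = 0 → P_x = -35.00 kN.
ΣF_y = 0: P_y − 50 − 25 = 0 → P_y = 75.00 kN.
ΣM about P: M_P − 50·11 − 25·10.1 = 0 → M_P = 802.5 kN·m.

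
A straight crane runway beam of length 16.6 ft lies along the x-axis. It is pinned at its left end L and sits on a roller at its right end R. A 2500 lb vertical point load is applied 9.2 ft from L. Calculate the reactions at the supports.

Taking moments about L: R_y·16.6 − 2500·9.2 = 0 → R_y = 23000/16.6 = 1385.54 ≈ 1386 lb.
ΣF_y = 0: L_y + 1385.54 − 2500 = 0 → L_y = 1114 lb.
ΣF_x = 0: no horizontal applied forces, so L_x = 0.

L_x = 0, L_y = 1114 lb, R_y = 1386 lb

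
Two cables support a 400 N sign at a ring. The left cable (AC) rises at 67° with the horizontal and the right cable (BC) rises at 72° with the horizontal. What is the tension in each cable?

ΣF_x = 0: −T_AC·cos67° + T_BC·cos72° = 0 → T_BC = 1.26443·T_AC.
ΣF_y = 0: T_AC·sin67° + T_BC·sin72° = 400.
Substitute: T_AC·(0.920505 + 1.26443·0.951057) = 400 → T_AC = 188.408 ≈ 188.4 N.
Then T_BC = 1.26443 × 188.408 = 238.2 N.

T_AC = 188.4 N, T_BC = 238.2 N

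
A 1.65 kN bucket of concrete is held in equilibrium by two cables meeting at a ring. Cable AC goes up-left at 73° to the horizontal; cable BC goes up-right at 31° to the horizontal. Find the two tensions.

ΣF_x = 0: −T_AC·cos73° + T_BC·cos31° = 0 → T_BC = 0.341091·T_AC.
ΣF_y = 0: T_AC·sin73° + T_BC·sin31° = 1.65.
Substitute: T_AC·(0.956305 + 0.341091·0.515038) = 1.65 → T_AC = 1.45762 ≈ 1.458 kN.
Then T_BC = 0.341091 × 1.45762 = 0.4972 kN.

T_AC = 1.458 kN, T_BC = 0.4972 kN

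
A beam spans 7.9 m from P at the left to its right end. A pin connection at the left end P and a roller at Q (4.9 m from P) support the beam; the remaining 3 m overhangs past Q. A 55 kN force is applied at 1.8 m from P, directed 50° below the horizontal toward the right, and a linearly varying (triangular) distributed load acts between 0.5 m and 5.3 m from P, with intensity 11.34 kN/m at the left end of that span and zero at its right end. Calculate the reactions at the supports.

Resultant of the triangular load: ½ × 11.34 × 4.8 = 27.216 kN, acting at 2.1 m from P (one-third of the span from the peak).
Taking moments about P: Q_y·4.9 − 55·sin50°·1.8 − (½·11.34·4.8)·2.1 = 0 → Q_y = 132.992/4.9 = 27.1412 ≈ 27.14 kN.
ΣF_y = 0: P_y + 27.1412 − 55·sin50° − ½·11.34·4.8 = 0 → P_y = 42.21 kN.
ΣF_x = 0: P_x + 55·cos50° = 0 → P_x = -35.35 kN.

P_x = -35.35 kN, P_y = 42.21 kN, Q_y = 27.14 kN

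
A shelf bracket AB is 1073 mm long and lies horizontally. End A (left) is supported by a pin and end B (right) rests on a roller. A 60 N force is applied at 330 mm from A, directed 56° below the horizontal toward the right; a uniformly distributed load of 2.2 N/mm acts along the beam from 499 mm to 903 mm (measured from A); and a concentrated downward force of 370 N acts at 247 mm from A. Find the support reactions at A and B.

Resultant of the distributed load: 2.2 × 404 = 888.8 N at 701 mm from A.
ΣM about A: B_y·1073 − 60·sin56°·330 − (2.2·404)·701 − 370·247 = 0 → B_y = 730854/1073 = 681.131 ≈ 681.1 N.
ΣF_y = 0: A_y + 681.131 − 60·sin56° − 2.2·404 − 370 = 0 → A_y = 627.4 N.
ΣF_x = 0: A_x + 60·cos56° = 0 → A_x = -33.55 N.

A_x = -33.55 N, A_y = 627.4 N, B_y = 681.1 N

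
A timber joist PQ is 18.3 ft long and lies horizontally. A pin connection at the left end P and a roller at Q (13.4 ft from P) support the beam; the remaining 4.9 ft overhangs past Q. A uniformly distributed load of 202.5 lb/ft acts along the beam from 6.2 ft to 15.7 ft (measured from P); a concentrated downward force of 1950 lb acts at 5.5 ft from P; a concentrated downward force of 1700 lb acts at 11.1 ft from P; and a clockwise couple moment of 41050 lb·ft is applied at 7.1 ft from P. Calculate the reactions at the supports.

Resultant of the distributed load: 202.5 × 9.5 = 1923.75 lb at 10.95 ft from P.
Taking moments about P: Q_y·13.4 − (202.5·9.5)·10.95 − 1950·5.5 − 1700·11.1 − 41050 = 0 → Q_y = 91710.0625/13.4 = 6844.03 ≈ 6844 lb.
ΣF_y = 0: P_y + 6844.03 − 202.5·9.5 − 1950 − 1700 = 0 → P_y = -1270 lb.
ΣF_x = 0: no horizontal applied forces, so P_x = 0.

P_x = 0, P_y = -1270 lb, Q_y = 6844 lb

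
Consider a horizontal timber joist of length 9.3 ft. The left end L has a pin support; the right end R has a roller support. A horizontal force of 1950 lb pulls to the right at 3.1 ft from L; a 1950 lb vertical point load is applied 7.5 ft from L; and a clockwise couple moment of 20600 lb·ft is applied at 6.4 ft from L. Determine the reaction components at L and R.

ΣM about L: R_y·9.3 − 1950·7.5 − 20600 = 0 → R_y = 35225/9.3 = 3787.63 ≈ 3788 lb.
ΣF_y = 0: L_y + 3787.63 − 1950 = 0 → L_y = -1838 lb.
ΣF_x = 0: L_x + 1950 = 0 → L_x = -1950 lb.

L_x = -1950 lb, L_y = -1838 lb, R_y = 3788 lb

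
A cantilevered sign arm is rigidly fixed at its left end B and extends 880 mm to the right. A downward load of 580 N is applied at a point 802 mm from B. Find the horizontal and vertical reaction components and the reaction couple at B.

ΣF_x = 0: B_x = 0.
ΣF_y = 0: B_y − 580 = 0 → B_y = 580.0 N.
ΣM about B: M_B − 580·802 = 0 → M_B = 465200 N·mm.

B_x = 0, B_y = 580.0 N, M_B = 465200 N·mm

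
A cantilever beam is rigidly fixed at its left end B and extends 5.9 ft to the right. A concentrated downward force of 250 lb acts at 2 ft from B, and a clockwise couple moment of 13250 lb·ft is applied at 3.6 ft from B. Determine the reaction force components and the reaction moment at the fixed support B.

ΣF_x = 0: B_x = 0.
ΣF_y = 0: B_y − 250 = 0 → B_y = 250.0 lb.
ΣM about B: M_B − 250·2 − 13250 = 0 → M_B = 13750 lb·ft.

B_x = 0, B_y = 250.0 lb, M_B = 13750 lb·ft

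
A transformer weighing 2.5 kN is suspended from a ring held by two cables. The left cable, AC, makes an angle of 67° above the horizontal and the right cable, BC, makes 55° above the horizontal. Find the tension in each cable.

T_AC = 1.691 kN, T_BC = 1.152 kN

ΣF_x = 0: −T_AC·cos67° + T_BC·cos55° = 0 → T_BC = 0.681219·T_AC.
ΣF_y = 0: T_AC·sin67° + T_BC·sin55° = 2.5.
Substitute: T_AC·(0.920505 + 0.681219·0.819152) = 2.5 → T_AC = 1.69087 ≈ 1.691 kN.
Then T_BC = 0.681219 × 1.69087 = 1.152 kN.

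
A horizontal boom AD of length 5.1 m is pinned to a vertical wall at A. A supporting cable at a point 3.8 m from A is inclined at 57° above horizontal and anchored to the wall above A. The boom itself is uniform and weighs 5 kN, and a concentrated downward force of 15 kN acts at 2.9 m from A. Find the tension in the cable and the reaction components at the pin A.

T = 17.65 kN, A_x = 9.613 kN, A_y = 5.197 kN

ΣM about A: T·sin57°·3.8 − 5·2.55 − 15·2.9 = 0 → T = 56.25/(3.8·0.838671) = 17.6501 ≈ 17.65 kN.
ΣF_x = 0: A_x − T·cos57° = 0 → A_x = 17.6501 × 0.544639 = 9.613 kN.
ΣF_y = 0: A_y + T·sin57° − 5 − 15 = 0 → A_y = 20 − 17.6501 × 0.838671 = 5.197 kN.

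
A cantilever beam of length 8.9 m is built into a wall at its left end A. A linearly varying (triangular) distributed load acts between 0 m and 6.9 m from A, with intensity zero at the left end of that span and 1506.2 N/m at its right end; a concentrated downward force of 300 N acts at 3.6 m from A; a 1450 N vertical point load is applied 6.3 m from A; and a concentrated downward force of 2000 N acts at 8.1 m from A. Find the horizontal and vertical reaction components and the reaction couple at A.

A_x = 0, A_y = 8946 N, M_A = 50320 N·m

Resultant of the triangular load: ½ × 1506.2 × 6.9 = 5196.39 N, acting at 4.6 m from A (one-third of the span from the peak).
ΣF_x = 0: A_x = 0.
ΣF_y = 0: A_y − ½·1506.2·6.9 − 300 − 1450 − 2000 = 0 → A_y = 8946 N.
ΣM about A: M_A − (½·1506.2·6.9)·4.6 − 300·3.6 − 1450·6.3 − 2000·8.1 = 0 → M_A = 50320 N·m.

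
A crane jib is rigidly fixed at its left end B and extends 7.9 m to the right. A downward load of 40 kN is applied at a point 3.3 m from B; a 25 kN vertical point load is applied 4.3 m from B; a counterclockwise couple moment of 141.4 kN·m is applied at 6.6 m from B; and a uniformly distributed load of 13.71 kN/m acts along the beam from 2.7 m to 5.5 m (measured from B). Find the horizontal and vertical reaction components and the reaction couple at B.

Resultant of the distributed load: 13.71 × 2.8 = 38.388 kN at 4.1 m from B.
ΣF_x = 0: B_x = 0.
ΣF_y = 0: B_y − 40 − 25 − 13.71·2.8 = 0 → B_y = 103.4 kN.
ΣM about B: M_B − 40·3.3 − 25·4.3 + 141.4 − (13.71·2.8)·4.1 = 0 → M_B = 255.5 kN·m.

B_x = 0, B_y = 103.4 kN, M_B = 255.5 kN·m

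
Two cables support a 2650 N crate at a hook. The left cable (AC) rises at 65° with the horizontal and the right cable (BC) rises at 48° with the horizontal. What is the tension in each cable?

ΣF_x = 0: −T_AC·cos65° + T_BC·cos48° = 0 → T_BC = 0.631593·T_AC.
ΣF_y = 0: T_AC·sin65° + T_BC·sin48° = 2650.
Substitute: T_AC·(0.906308 + 0.631593·0.743145) = 2650 → T_AC = 1926.33 ≈ 1926 N.
Then T_BC = 0.631593 × 1926.33 = 1217 N.

T_AC = 1926 N, T_BC = 1217 N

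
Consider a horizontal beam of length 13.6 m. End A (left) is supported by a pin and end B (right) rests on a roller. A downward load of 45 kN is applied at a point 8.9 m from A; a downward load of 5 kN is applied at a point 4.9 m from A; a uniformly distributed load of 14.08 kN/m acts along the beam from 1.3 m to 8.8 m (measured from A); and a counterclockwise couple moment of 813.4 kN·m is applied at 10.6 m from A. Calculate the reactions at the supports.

A_x = 0, A_y = 144.9 kN, B_y = 10.65 kN

Resultant of the distributed load: 14.08 × 7.5 = 105.6 kN at 5.05 m from A.
Taking moments about A: B_y·13.6 − 45·8.9 − 5·4.9 − (14.08·7.5)·5.05 + 813.4 = 0 → B_y = 144.88/13.6 = 10.6529 ≈ 10.65 kN.
ΣF_y = 0: A_y + 10.6529 − 45 − 5 − 14.08·7.5 = 0 → A_y = 144.9 kN.
ΣF_x = 0: no horizontal applied forces, so A_x = 0.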